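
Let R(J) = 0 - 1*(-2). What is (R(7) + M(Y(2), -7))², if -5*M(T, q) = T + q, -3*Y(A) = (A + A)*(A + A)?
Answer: 4489/225 ≈ 19.951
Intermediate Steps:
Y(A) = -4*A²/3 (Y(A) = -(A + A)*(A + A)/3 = -2*A*2*A/3 = -4*A²/3)
M(T, q) = -T/5 - q/5 (M(T, q) = -(T + q)/5 = -T/5 - q/5)
R(J) = 2 (R(J) = 0 + 2 = 2)
(R(7) + M(Y(2), -7))² = (2 + (-(-4)*2²/15 - ⅕*(-7)))² = (2 + (-(-4)*4/15 + 7/5))² = (2 + (-⅕*(-16/3) + 7/5))² = (2 + (16/15 + 7/5))² = (2 + 37/15)² = (67/15)² = 4489/225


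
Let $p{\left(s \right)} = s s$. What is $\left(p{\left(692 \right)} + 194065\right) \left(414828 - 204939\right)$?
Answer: $141240394881$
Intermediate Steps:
$p{\left(s \right)} = s^{2}$
$\left(p{\left(692 \right)} + 194065\right) \left(414828 - 204939\right) = \left(692^{2} + 194065\right) \left(414828 - 204939\right) = \left(478864 + 194065\right) 209889 = 672929 \cdot 209889 = 141240394881$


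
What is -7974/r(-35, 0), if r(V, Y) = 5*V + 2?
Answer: 7974/173 ≈ 46.092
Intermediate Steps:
r(V, Y) = 2 + 5*V
-7974/r(-35, 0) = -7974/(2 + 5*(-35)) = -7974/(2 - 175) = -7974/(-173) = -7974*(-1/173) = 7974/173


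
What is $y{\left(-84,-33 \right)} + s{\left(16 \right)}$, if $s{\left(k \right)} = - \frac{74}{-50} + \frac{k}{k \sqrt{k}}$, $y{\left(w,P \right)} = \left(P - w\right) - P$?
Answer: $\frac{8573}{100} \approx 85.73$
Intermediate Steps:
$y{\left(w,P \right)} = - w$
$s{\left(k \right)} = \frac{37}{25} + \frac{1}{\sqrt{k}}$ ($s{\left(k \right)} = \left(-74\right) \left(- \frac{1}{50}\right) + \frac{k}{k^{\frac{3}{2}}} = \frac{37}{25} + \frac{k}{k^{\frac{3}{2}}} = \frac{37}{25} + \frac{1}{\sqrt{k}}$)
$y{\left(-84,-33 \right)} + s{\left(16 \right)} = \left(-1\right) \left(-84\right) + \left(\frac{37}{25} + \frac{1}{\sqrt{16}}\right) = 84 + \left(\frac{37}{25} + \frac{1}{4}\right) = 84 + \frac{173}{100} = \frac{8573}{100}$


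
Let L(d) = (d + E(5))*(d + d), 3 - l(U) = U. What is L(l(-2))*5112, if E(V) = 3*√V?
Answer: 255600 + 153360*√5 ≈ 5.9852e+5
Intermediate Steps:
l(U) = 3 - U
L(d) = 2*d*(d + 3*√5) (L(d) = (d + 3*√5)*(d + d) = (d + 3*√5)*(2*d) = 2*d*(d + 3*√5))
L(l(-2))*5112 = (2*(3 - 1*(-2))*((3 - 1*(-2)) + 3*√5))*5112 = (2*(3 + 2)*((3 + 2) + 3*√5))*5112 = (2*5*(5 + 3*√5))*5112 = (50 + 30*√5)*5112 = 255600 + 153360*√5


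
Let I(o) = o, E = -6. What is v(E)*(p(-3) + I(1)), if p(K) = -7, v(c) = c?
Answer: 36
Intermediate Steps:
v(E)*(p(-3) + I(1)) = -6*(-7 + 1) = -6*(-6) = 36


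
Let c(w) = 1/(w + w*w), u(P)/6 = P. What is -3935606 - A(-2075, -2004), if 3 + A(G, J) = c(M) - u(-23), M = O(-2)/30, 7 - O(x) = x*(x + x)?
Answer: -114135589/29 ≈ -3.9357e+6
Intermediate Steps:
u(P) = 6*P
O(x) = 7 - 2*x² (O(x) = 7 - x*(x + x) = 7 - x*2*x = 7 - 2*x²)
M = -1/30 (M = (7 - 2*(-2)²)/30 = (7 - 2*4)*(1/30) = (7 - 8)*(1/30) = -1*1/30 = -1/30 ≈ -0.033333)
c(w) = 1/(w + w²)
A(G, J) = 3015/29 (A(G, J) = -3 + (1/((-1/30)*(1 - 1/30)) - 6*(-23)) = -3 + (-30/29/30 - 1*(-138)) = -3 + (-30*30/29 + 138) = -3 + (-900/29 + 138) = -3 + 3102/29 = 3015/29)
-3935606 - A(-2075, -2004) = -3935606 - 1*3015/29 = -3935606 - 3015/29 = -114135589/29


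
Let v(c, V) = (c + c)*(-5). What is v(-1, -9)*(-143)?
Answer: -1430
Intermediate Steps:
v(c, V) = -10*c (v(c, V) = (2*c)*(-5) = -10*c)
v(-1, -9)*(-143) = -10*(-1)*(-143) = 10*(-143) = -1430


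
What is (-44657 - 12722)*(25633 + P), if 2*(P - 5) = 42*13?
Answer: -1486747269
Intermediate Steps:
P = 278 (P = 5 + (42*13)/2 = 5 + (½)*546 = 5 + 273 = 278)
(-44657 - 12722)*(25633 + P) = (-44657 - 12722)*(25633 + 278) = -57379*25911 = -1486747269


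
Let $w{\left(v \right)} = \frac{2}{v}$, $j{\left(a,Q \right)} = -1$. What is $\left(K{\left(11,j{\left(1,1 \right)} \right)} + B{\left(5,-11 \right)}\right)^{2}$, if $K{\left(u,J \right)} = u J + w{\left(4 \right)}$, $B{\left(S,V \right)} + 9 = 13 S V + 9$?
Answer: $\frac{2105401}{4} \approx 5.2635 \cdot 10^{5}$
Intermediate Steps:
$B{\left(S,V \right)} = 13 S V$ ($B{\left(S,V \right)} = -9 + \left(13 S V + 9\right) = -9 + \left(9 + 13 S V\right) = 13 S V$)
$K{\left(u,J \right)} = \frac{1}{2} + J u$ ($K{\left(u,J \right)} = u J + \frac{2}{4} = J u + 2 \cdot \frac{1}{4} = J u + \frac{1}{2} = \frac{1}{2} + J u$)
$\left(K{\left(11,j{\left(1,1 \right)} \right)} + B{\left(5,-11 \right)}\right)^{2} = \left(\left(\frac{1}{2} - 11\right) + 13 \cdot 5 \left(-11\right)\right)^{2} = \left(\left(\frac{1}{2} - 11\right) - 715\right)^{2} = \left(- \frac{21}{2} - 715\right)^{2} = \left(- \frac{1451}{2}\right)^{2} = \frac{2105401}{4}$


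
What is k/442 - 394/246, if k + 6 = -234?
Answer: -58297/27183 ≈ -2.1446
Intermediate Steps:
k = -240 (k = -6 - 234 = -240)
k/442 - 394/246 = -240/442 - 394/246 = -240*1/442 - 394*1/246 = -120/221 - 197/123 = -58297/27183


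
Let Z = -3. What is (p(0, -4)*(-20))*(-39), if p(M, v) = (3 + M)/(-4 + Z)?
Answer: -2340/7 ≈ -334.29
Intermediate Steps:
p(M, v) = -3/7 - M/7 (p(M, v) = (3 + M)/(-4 - 3) = (3 + M)/(-7) = (3 + M)*(-⅐) = -3/7 - M/7)
(p(0, -4)*(-20))*(-39) = ((-3/7 - ⅐*0)*(-20))*(-39) = ((-3/7 + 0)*(-20))*(-39) = -3/7*(-20)*(-39) = (60/7)*(-39) = -2340/7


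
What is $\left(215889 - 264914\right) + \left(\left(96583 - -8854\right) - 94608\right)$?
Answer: $-38196$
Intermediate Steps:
$\left(215889 - 264914\right) + \left(\left(96583 - -8854\right) - 94608\right) = -49025 + \left(\left(96583 + \left(-42220 + 51074\right)\right) - 94608\right) = -49025 + \left(\left(96583 + 8854\right) - 94608\right) = -49025 + \left(105437 - 94608\right) = -49025 + 10829 = -38196$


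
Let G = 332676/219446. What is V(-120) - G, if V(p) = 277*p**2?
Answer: 437662936062/109723 ≈ 3.9888e+6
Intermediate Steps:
G = 166338/109723 (G = 332676*(1/219446) = 166338/109723 ≈ 1.5160)
V(-120) - G = 277*(-120)**2 - 1*166338/109723 = 277*14400 - 166338/109723 = 3988800 - 166338/109723 = 437662936062/109723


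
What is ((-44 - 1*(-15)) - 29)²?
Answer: 3364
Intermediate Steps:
((-44 - 1*(-15)) - 29)² = ((-44 + 15) - 29)² = (-29 - 29)² = (-58)² = 3364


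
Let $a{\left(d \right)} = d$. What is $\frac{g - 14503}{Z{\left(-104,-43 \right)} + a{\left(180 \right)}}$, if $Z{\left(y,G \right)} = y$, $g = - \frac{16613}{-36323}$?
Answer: $- \frac{131693964}{690137} \approx -190.82$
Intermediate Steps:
$g = \frac{16613}{36323}$ ($g = \left(-16613\right) \left(- \frac{1}{36323}\right) = \frac{16613}{36323} \approx 0.45737$)
$\frac{g - 14503}{Z{\left(-104,-43 \right)} + a{\left(180 \right)}} = \frac{\frac{16613}{36323} - 14503}{-104 + 180} = - \frac{526775856}{36323 \cdot 76} = \left(- \frac{526775856}{36323}\right) \frac{1}{76} = - \frac{131693964}{690137}$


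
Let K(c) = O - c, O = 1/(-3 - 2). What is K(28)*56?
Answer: -7896/5 ≈ -1579.2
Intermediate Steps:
O = -⅕ (O = 1/(-5) = -⅕ ≈ -0.20000)
K(c) = -⅕ - c
K(28)*56 = (-⅕ - 1*28)*56 = (-⅕ - 28)*56 = -141/5*56 = -7896/5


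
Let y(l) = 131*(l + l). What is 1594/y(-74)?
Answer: -797/9694 ≈ -0.082216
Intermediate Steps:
y(l) = 262*l (y(l) = 131*(2*l) = 262*l)
1594/y(-74) = 1594/((262*(-74))) = 1594/(-19388) = 1594*(-1/19388) = -797/9694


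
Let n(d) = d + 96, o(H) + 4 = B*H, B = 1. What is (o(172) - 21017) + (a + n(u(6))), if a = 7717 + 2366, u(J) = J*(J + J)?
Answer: -10598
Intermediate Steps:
u(J) = 2*J² (u(J) = J*(2*J) = 2*J²)
o(H) = -4 + H (o(H) = -4 + 1*H = -4 + H)
n(d) = 96 + d
a = 10083
(o(172) - 21017) + (a + n(u(6))) = ((-4 + 172) - 21017) + (10083 + (96 + 2*6²)) = (168 - 21017) + (10083 + (96 + 2*36)) = -20849 + (10083 + (96 + 72)) = -20849 + (10083 + 168) = -20849 + 10251 = -10598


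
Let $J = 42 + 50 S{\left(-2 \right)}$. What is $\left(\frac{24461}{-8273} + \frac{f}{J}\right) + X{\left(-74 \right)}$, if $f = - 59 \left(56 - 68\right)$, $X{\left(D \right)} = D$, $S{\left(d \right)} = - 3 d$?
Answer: $- \frac{35313577}{471561} \approx -74.887$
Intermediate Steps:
$f = 708$ ($f = \left(-59\right) \left(-12\right) = 708$)
$J = 342$ ($J = 42 + 50 \left(\left(-3\right) \left(-2\right)\right) = 42 + 50 \cdot 6 = 42 + 300 = 342$)
$\left(\frac{24461}{-8273} + \frac{f}{J}\right) + X{\left(-74 \right)} = \left(\frac{24461}{-8273} + \frac{708}{342}\right) - 74 = \left(24461 \left(- \frac{1}{8273}\right) + 708 \cdot \frac{1}{342}\right) - 74 = \left(- \frac{24461}{8273} + \frac{118}{57}\right) - 74 = - \frac{418063}{471561} - 74 = - \frac{35313577}{471561}$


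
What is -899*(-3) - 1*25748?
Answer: -23051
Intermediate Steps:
-899*(-3) - 1*25748 = 2697 - 25748 = -23051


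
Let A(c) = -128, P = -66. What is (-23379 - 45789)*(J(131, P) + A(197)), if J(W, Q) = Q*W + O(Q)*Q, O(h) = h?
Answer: 305584224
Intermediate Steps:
J(W, Q) = Q² + Q*W (J(W, Q) = Q*W + Q*Q = Q*W + Q² = Q² + Q*W)
(-23379 - 45789)*(J(131, P) + A(197)) = (-23379 - 45789)*(-66*(-66 + 131) - 128) = -69168*(-66*65 - 128) = -69168*(-4290 - 128) = -69168*(-4418) = 305584224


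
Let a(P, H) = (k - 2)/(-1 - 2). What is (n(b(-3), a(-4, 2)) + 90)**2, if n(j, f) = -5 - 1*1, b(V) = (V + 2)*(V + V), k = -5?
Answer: 7056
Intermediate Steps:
a(P, H) = 7/3 (a(P, H) = (-5 - 2)/(-1 - 2) = -7/(-3) = -7*(-1/3) = 7/3)
b(V) = 2*V*(2 + V) (b(V) = (2 + V)*(2*V) = 2*V*(2 + V))
n(j, f) = -6 (n(j, f) = -5 - 1 = -6)
(n(b(-3), a(-4, 2)) + 90)**2 = (-6 + 90)**2 = 84**2 = 7056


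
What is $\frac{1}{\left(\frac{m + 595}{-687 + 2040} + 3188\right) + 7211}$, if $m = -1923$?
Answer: $\frac{1353}{14068519} \approx 9.6172 \cdot 10^{-5}$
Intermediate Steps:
$\frac{1}{\left(\frac{m + 595}{-687 + 2040} + 3188\right) + 7211} = \frac{1}{\left(\frac{-1923 + 595}{-687 + 2040} + 3188\right) + 7211} = \frac{1}{\left(- \frac{1328}{1353} + 3188\right) + 7211} = \frac{1}{\frac{4312036}{1353} + 7211} = \frac{1}{\frac{14068519}{1353}} = \frac{1353}{14068519}$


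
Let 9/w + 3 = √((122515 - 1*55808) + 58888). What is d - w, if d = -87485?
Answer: -1220765693/13954 - 3*√13955/13954 ≈ -87485.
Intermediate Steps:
w = 9/(-3 + 3*√13955) (w = 9/(-3 + √((122515 - 1*55808) + 58888)) = 9/(-3 + √((122515 - 55808) + 58888)) = 9/(-3 + √(66707 + 58888)) = 9/(-3 + √125595) = 9/(-3 + 3*√13955) ≈ 0.025612)
d - w = -87485 - (3/13954 + 3*√13955/13954) = -87485 + (-3/13954 - 3*√13955/13954) = -1220765693/13954 - 3*√13955/13954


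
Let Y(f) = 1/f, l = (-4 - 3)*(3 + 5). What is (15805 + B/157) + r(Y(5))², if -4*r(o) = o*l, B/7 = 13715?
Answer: 64465522/3925 ≈ 16424.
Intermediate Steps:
B = 96005 (B = 7*13715 = 96005)
l = -56 (l = -7*8 = -56)
r(o) = 14*o (r(o) = -o*(-56)/4 = -(-14)*o = 14*o)
(15805 + B/157) + r(Y(5))² = (15805 + 96005/157) + (14/5)² = 2577390/157 + 196/25 = 64465522/3925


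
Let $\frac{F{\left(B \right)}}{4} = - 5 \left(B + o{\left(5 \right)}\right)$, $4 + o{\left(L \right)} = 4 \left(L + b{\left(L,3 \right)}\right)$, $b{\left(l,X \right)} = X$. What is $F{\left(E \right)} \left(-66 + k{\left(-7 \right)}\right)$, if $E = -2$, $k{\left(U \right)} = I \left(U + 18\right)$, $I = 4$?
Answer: $11440$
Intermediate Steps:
$k{\left(U \right)} = 72 + 4 U$ ($k{\left(U \right)} = 4 \left(U + 18\right) = 4 \left(18 + U\right) = 72 + 4 U$)
$o{\left(L \right)} = 8 + 4 L$ ($o{\left(L \right)} = -4 + 4 \left(L + 3\right) = -4 + 4 \left(3 + L\right) = -4 + \left(12 + 4 L\right) = 8 + 4 L$)
$F{\left(B \right)} = -560 - 20 B$ ($F{\left(B \right)} = 4 \left(- 5 \left(B + \left(8 + 4 \cdot 5\right)\right)\right) = 4 \left(- 5 \left(B + \left(8 + 20\right)\right)\right) = 4 \left(- 5 \left(B + 28\right)\right) = 4 \left(- 5 \left(28 + B\right)\right) = 4 \left(-140 - 5 B\right) = -560 - 20 B$)
$F{\left(E \right)} \left(-66 + k{\left(-7 \right)}\right) = \left(-560 - -40\right) \left(-66 + \left(72 + 4 \left(-7\right)\right)\right) = \left(-560 + 40\right) \left(-66 + \left(72 - 28\right)\right) = - 520 \left(-66 + 44\right) = \left(-520\right) \left(-22\right) = 11440$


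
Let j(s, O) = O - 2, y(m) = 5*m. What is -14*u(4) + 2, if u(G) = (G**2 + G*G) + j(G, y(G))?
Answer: -698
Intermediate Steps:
j(s, O) = -2 + O
u(G) = -2 + 2*G**2 + 5*G (u(G) = (G**2 + G*G) + (-2 + 5*G) = (G**2 + G**2) + (-2 + 5*G) = 2*G**2 + (-2 + 5*G) = -2 + 2*G**2 + 5*G)
-14*u(4) + 2 = -14*(-2 + 2*4**2 + 5*4) + 2 = -14*(-2 + 2*16 + 20) + 2 = -14*(-2 + 32 + 20) + 2 = -14*50 + 2 = -700 + 2 = -698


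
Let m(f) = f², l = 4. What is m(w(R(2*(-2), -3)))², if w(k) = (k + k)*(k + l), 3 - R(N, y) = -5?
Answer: 1358954496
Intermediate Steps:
R(N, y) = 8 (R(N, y) = 3 - 1*(-5) = 3 + 5 = 8)
w(k) = 2*k*(4 + k) (w(k) = (k + k)*(k + 4) = (2*k)*(4 + k) = 2*k*(4 + k))
m(w(R(2*(-2), -3)))² = ((2*8*(4 + 8))²)² = ((2*8*12)²)² = (192²)² = 36864² = 1358954496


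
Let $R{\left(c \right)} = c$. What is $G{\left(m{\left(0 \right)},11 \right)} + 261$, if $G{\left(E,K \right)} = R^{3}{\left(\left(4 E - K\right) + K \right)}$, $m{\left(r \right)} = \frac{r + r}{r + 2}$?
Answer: $261$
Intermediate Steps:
$m{\left(r \right)} = \frac{2 r}{2 + r}$
$G{\left(E,K \right)} = 64 E^{3}$ ($G{\left(E,K \right)} = \left(\left(4 E - K\right) + K\right)^{3} = \left(\left(- K + 4 E\right) + K\right)^{3} = \left(4 E\right)^{3} = 64 E^{3}$)
$G{\left(m{\left(0 \right)},11 \right)} + 261 = 64 \left(2 \cdot 0 \frac{1}{2 + 0}\right)^{3} + 261 = 64 \left(2 \cdot 0 \cdot \frac{1}{2}\right)^{3} + 261 = 64 \cdot 0^{3} + 261 = 64 \cdot 0 + 261 = 0 + 261 = 261$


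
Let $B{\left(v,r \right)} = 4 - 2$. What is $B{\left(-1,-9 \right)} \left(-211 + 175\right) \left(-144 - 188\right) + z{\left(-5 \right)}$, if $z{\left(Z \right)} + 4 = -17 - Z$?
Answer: $23888$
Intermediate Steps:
$B{\left(v,r \right)} = 2$
$z{\left(Z \right)} = -21 - Z$ ($z{\left(Z \right)} = -4 - \left(17 + Z\right) = -21 - Z$)
$B{\left(-1,-9 \right)} \left(-211 + 175\right) \left(-144 - 188\right) + z{\left(-5 \right)} = 2 \left(-211 + 175\right) \left(-144 - 188\right) - 16 = 2 \left(\left(-36\right) \left(-332\right)\right) + \left(-21 + 5\right) = 2 \cdot 11952 - 16 = 23904 - 16 = 23888$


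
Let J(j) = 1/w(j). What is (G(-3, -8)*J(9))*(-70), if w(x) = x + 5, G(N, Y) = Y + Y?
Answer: 80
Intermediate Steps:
G(N, Y) = 2*Y
w(x) = 5 + x
J(j) = 1/(5 + j)
(G(-3, -8)*J(9))*(-70) = ((2*(-8))/(5 + 9))*(-70) = -16/14*(-70) = -16*1/14*(-70) = -8/7*(-70) = 80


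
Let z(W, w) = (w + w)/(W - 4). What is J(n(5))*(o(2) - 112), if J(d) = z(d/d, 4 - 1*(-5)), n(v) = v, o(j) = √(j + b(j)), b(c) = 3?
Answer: 672 - 6*√5 ≈ 658.58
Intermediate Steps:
o(j) = √(3 + j) (o(j) = √(j + 3) = √(3 + j))
z(W, w) = 2*w/(-4 + W) (z(W, w) = (2*w)/(-4 + W) = 2*w/(-4 + W))
J(d) = -6 (J(d) = 2*(4 - 1*(-5))/(-4 + d/d) = 2*(4 + 5)/(-4 + 1) = 2*9/(-3) = 2*9*(-⅓) = -6)
J(n(5))*(o(2) - 112) = -6*(√(3 + 2) - 112) = -6*(√5 - 112) = -6*(-112 + √5) = 672 - 6*√5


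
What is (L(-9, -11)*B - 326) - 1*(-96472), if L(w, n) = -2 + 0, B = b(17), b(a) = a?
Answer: 96112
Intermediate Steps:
B = 17
L(w, n) = -2
(L(-9, -11)*B - 326) - 1*(-96472) = (-2*17 - 326) - 1*(-96472) = (-34 - 326) + 96472 = -360 + 96472 = 96112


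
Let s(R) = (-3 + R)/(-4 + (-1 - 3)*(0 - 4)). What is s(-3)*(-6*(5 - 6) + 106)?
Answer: -56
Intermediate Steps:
s(R) = -¼ + R/12 (s(R) = (-3 + R)/(-4 - 4*(-4)) = (-3 + R)/(-4 + 16) = (-3 + R)/12 = (-3 + R)*(1/12) = -¼ + R/12)
s(-3)*(-6*(5 - 6) + 106) = (-¼ + (1/12)*(-3))*(-6*(5 - 6) + 106) = (-¼ - ¼)*(-6*(-1) + 106) = -(6 + 106)/2 = -½*112 = -56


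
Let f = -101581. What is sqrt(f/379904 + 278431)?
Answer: sqrt(39243248094953)/11872 ≈ 527.67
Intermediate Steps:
sqrt(f/379904 + 278431) = sqrt(-101581/379904 + 278431) = sqrt(105776949043/379904) = sqrt(39243248094953)/11872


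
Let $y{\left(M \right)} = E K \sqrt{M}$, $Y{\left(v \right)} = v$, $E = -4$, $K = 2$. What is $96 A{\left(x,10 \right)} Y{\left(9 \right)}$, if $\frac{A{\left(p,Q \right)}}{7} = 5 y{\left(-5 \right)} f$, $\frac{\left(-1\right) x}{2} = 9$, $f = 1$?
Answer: $- 241920 i \sqrt{5} \approx - 5.4095 \cdot 10^{5} i$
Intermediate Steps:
$x = -18$ ($x = \left(-2\right) 9 = -18$)
$y{\left(M \right)} = - 8 \sqrt{M}$ ($y{\left(M \right)} = - 4 \cdot 2 \sqrt{M} = - 8 \sqrt{M}$)
$A{\left(p,Q \right)} = - 280 i \sqrt{5}$ ($A{\left(p,Q \right)} = 7 \cdot 5 \left(- 8 \sqrt{-5}\right) 1 = 7 \cdot 5 \left(- 8 i \sqrt{5}\right) 1 = 7 - 40 i \sqrt{5} \cdot 1 = 7 \left(- 40 i \sqrt{5}\right) = - 280 i \sqrt{5}$)
$96 A{\left(x,10 \right)} Y{\left(9 \right)} = 96 \left(- 280 i \sqrt{5}\right) 9 = - 26880 i \sqrt{5} \cdot 9 = - 241920 i \sqrt{5}$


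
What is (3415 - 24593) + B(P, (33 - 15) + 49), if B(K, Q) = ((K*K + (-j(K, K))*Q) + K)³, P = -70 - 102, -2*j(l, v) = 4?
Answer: 25792656842158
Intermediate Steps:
j(l, v) = -2 (j(l, v) = -½*4 = -2)
P = -172
B(K, Q) = (K + K² + 2*Q)³ (B(K, Q) = ((K*K + (-1*(-2))*Q) + K)³ = ((K² + 2*Q) + K)³ = (K + K² + 2*Q)³)
(3415 - 24593) + B(P, (33 - 15) + 49) = (3415 - 24593) + (-172 + (-172)² + 2*((33 - 15) + 49))³ = -21178 + (-172 + 29584 + 2*(18 + 49))³ = -21178 + (-172 + 29584 + 2*67)³ = -21178 + (-172 + 29584 + 134)³ = -21178 + 29546³ = -21178 + 25792656863336 = 25792656842158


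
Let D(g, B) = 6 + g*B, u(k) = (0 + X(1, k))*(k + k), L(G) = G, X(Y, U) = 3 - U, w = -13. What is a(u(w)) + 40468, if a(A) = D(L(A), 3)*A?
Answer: 557140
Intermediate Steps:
u(k) = 2*k*(3 - k) (u(k) = (0 + (3 - k))*(k + k) = (3 - k)*(2*k) = 2*k*(3 - k))
D(g, B) = 6 + B*g
a(A) = A*(6 + 3*A) (a(A) = (6 + 3*A)*A = A*(6 + 3*A))
a(u(w)) + 40468 = 3*(2*(-13)*(3 - 1*(-13)))*(2 + 2*(-13)*(3 - 1*(-13))) + 40468 = 3*(2*(-13)*(3 + 13))*(2 + 2*(-13)*(3 + 13)) + 40468 = 3*(2*(-13)*16)*(2 + 2*(-13)*16) + 40468 = 3*(-416)*(2 - 416) + 40468 = 3*(-416)*(-414) + 40468 = 516672 + 40468 = 557140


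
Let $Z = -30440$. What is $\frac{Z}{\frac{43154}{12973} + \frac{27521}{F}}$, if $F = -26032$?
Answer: $- \frac{2055997571968}{153270999} \approx -13414.0$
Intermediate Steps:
$\frac{Z}{\frac{43154}{12973} + \frac{27521}{F}} = - \frac{30440}{\frac{43154}{12973} + \frac{27521}{-26032}} = - \frac{30440}{43154 \cdot \frac{1}{12973} + 27521 \left(- \frac{1}{26032}\right)} = - \frac{30440}{\frac{43154}{12973} - \frac{27521}{26032}} = - \frac{30440}{\frac{766354995}{337713136}} = \left(-30440\right) \frac{337713136}{766354995} = - \frac{2055997571968}{153270999}$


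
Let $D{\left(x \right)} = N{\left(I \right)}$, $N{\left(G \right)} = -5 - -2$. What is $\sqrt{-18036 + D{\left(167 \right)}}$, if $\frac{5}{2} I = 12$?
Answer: $i \sqrt{18039} \approx 134.31 i$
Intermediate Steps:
$I = \frac{24}{5}$ ($I = \frac{2}{5} \cdot 12 = \frac{24}{5} \approx 4.8$)
$N{\left(G \right)} = -3$ ($N{\left(G \right)} = -5 + 2 = -3$)
$D{\left(x \right)} = -3$
$\sqrt{-18036 + D{\left(167 \right)}} = \sqrt{-18036 - 3} = \sqrt{-18039} = i \sqrt{18039}$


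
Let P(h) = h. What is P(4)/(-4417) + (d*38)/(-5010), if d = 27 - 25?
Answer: -177866/11064585 ≈ -0.016075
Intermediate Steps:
d = 2
P(4)/(-4417) + (d*38)/(-5010) = 4/(-4417) + (2*38)/(-5010) = 4*(-1/4417) + 76*(-1/5010) = -4/4417 - 38/2505 = -177866/11064585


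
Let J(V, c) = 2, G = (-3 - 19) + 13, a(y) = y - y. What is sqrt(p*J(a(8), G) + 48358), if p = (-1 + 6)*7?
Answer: 2*sqrt(12107) ≈ 220.06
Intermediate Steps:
a(y) = 0
p = 35 (p = 5*7 = 35)
G = -9 (G = -22 + 13 = -9)
sqrt(p*J(a(8), G) + 48358) = sqrt(35*2 + 48358) = sqrt(70 + 48358) = sqrt(48428) = 2*sqrt(12107)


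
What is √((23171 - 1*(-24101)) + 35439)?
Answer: √82711 ≈ 287.60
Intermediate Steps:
√((23171 - 1*(-24101)) + 35439) = √((23171 + 24101) + 35439) = √(47272 + 35439) = √82711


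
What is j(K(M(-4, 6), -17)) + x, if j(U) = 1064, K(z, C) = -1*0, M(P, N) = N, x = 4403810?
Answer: 4404874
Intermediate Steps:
K(z, C) = 0
j(K(M(-4, 6), -17)) + x = 1064 + 4403810 = 4404874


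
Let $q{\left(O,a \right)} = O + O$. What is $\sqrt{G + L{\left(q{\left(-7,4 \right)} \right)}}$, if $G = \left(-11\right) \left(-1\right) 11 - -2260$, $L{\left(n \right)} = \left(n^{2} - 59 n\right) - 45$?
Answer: $\sqrt{3358} \approx 57.948$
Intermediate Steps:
$q{\left(O,a \right)} = 2 O$
$L{\left(n \right)} = -45 + n^{2} - 59 n$
$G = 2381$ ($G = 11 \cdot 11 + 2260 = 121 + 2260 = 2381$)
$\sqrt{G + L{\left(q{\left(-7,4 \right)} \right)}} = \sqrt{2381 - \left(45 - 196 + 59 \cdot 2 \left(-7\right)\right)} = \sqrt{2381 - \left(-781 - 196\right)} = \sqrt{2381 + \left(-45 + 196 + 826\right)} = \sqrt{2381 + 977} = \sqrt{3358}$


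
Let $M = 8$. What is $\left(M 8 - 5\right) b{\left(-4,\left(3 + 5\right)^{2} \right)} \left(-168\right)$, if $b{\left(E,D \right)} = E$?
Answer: $39648$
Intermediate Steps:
$\left(M 8 - 5\right) b{\left(-4,\left(3 + 5\right)^{2} \right)} \left(-168\right) = \left(8 \cdot 8 - 5\right) \left(-4\right) \left(-168\right) = \left(64 - 5\right) \left(-4\right) \left(-168\right) = 59 \left(-4\right) \left(-168\right) = \left(-236\right) \left(-168\right) = 39648$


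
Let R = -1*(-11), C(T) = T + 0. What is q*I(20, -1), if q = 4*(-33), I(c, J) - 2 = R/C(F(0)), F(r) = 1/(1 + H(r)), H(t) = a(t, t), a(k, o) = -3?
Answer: 2640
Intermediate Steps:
H(t) = -3
F(r) = -1/2 (F(r) = 1/(1 - 3) = 1/(-2) = -1/2)
C(T) = T
R = 11
I(c, J) = -20 (I(c, J) = 2 + 11/(-1/2) = 2 + 11*(-2) = 2 - 22 = -20)
q = -132
q*I(20, -1) = -132*(-20) = 2640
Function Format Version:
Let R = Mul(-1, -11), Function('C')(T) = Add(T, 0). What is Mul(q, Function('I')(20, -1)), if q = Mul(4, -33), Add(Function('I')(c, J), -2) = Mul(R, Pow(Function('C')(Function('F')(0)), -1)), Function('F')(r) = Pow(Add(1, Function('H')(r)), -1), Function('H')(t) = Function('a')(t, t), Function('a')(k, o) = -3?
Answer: 2640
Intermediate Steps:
Function('H')(t) = -3
Function('F')(r) = Rational(-1, 2) (Function('F')(r) = Pow(Add(1, -3), -1) = Pow(-2, -1) = Rational(-1, 2))
Function('C')(T) = T
R = 11
Function('I')(c, J) = -20 (Function('I')(c, J) = Add(2, Mul(11, Pow(Rational(-1, 2), -1))) = Add(2, Mul(11, -2)) = Add(2, -22) = -20)
q = -132
Mul(q, Function('I')(20, -1)) = Mul(-132, -20) = 2640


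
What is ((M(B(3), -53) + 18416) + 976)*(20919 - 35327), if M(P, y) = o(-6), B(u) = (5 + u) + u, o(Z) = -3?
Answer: -279356712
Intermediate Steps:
B(u) = 5 + 2*u
M(P, y) = -3
((M(B(3), -53) + 18416) + 976)*(20919 - 35327) = ((-3 + 18416) + 976)*(20919 - 35327) = (18413 + 976)*(-14408) = 19389*(-14408) = -279356712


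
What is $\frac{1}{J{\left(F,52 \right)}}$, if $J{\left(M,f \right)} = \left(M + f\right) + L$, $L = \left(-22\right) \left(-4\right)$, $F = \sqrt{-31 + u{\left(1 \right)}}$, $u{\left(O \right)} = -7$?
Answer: $\frac{70}{9819} - \frac{i \sqrt{38}}{19638} \approx 0.007129 - 0.0003139 i$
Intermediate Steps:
$F = i \sqrt{38}$ ($F = \sqrt{-31 - 7} = \sqrt{-38} = i \sqrt{38} \approx 6.1644 i$)
$L = 88$
$J{\left(M,f \right)} = 88 + M + f$ ($J{\left(M,f \right)} = \left(M + f\right) + 88 = 88 + M + f$)
$\frac{1}{J{\left(F,52 \right)}} = \frac{1}{88 + i \sqrt{38} + 52} = \frac{1}{140 + i \sqrt{38}}$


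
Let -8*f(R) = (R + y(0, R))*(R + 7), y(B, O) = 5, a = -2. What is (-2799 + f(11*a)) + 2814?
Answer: -135/8 ≈ -16.875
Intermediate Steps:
f(R) = -(5 + R)*(7 + R)/8 (f(R) = -(R + 5)*(R + 7)/8 = -(5 + R)*(7 + R)/8)
(-2799 + f(11*a)) + 2814 = (-2799 + (-35/8 - 33*(-2)/2 - (11*(-2))²/8)) + 2814 = (-2799 + (-35/8 - 3/2*(-22) - ⅛*(-22)²)) + 2814 = (-2799 + (-35/8 + 33 - ⅛*484)) + 2814 = (-2799 + (-35/8 + 33 - 121/2)) + 2814 = (-2799 - 255/8) + 2814 = -22647/8 + 2814 = -135/8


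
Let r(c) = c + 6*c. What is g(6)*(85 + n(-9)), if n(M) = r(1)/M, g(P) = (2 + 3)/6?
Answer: 1895/27 ≈ 70.185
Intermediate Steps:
g(P) = 5/6 (g(P) = 5*(1/6) = 5/6)
r(c) = 7*c
n(M) = 7/M (n(M) = (7*1)/M = 7/M)
g(6)*(85 + n(-9)) = 5*(85 + 7/(-9))/6 = 5*(85 + 7*(-1/9))/6 = 5*(85 - 7/9)/6 = (5/6)*(758/9) = 1895/27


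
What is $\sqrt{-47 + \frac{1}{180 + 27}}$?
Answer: $\frac{16 i \sqrt{874}}{69} \approx 6.8553 i$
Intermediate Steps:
$\sqrt{-47 + \frac{1}{180 + 27}} = \sqrt{-47 + \frac{1}{207}} = \sqrt{- \frac{9728}{207}} = \frac{16 i \sqrt{874}}{69}$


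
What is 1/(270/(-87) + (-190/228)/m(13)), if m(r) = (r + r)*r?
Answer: -58812/182665 ≈ -0.32197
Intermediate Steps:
m(r) = 2*r² (m(r) = (2*r)*r = 2*r²)
1/(270/(-87) + (-190/228)/m(13)) = 1/(270/(-87) + (-190/228)/((2*13²))) = 1/(270*(-1/87) + (-190*1/228)/((2*169))) = 1/(-90/29 - ⅚/338) = 1/(-90/29 - ⅚*1/338) = 1/(-90/29 - 5/2028) = 1/(-182665/58812) = -58812/182665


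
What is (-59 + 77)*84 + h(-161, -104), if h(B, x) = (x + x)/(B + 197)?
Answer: 13556/9 ≈ 1506.2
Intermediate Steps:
h(B, x) = 2*x/(197 + B) (h(B, x) = (2*x)/(197 + B) = 2*x/(197 + B))
(-59 + 77)*84 + h(-161, -104) = (-59 + 77)*84 + 2*(-104)/(197 - 161) = 18*84 + 2*(-104)/36 = 1512 + 2*(-104)*(1/36) = 1512 - 52/9 = 13556/9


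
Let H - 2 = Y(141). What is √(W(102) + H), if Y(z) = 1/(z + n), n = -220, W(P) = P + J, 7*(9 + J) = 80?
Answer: 4*√2033934/553 ≈ 10.316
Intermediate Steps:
J = 17/7 (J = -9 + (⅐)*80 = -9 + 80/7 = 17/7 ≈ 2.4286)
W(P) = 17/7 + P (W(P) = P + 17/7 = 17/7 + P)
Y(z) = 1/(-220 + z) (Y(z) = 1/(z - 220) = 1/(-220 + z))
H = 157/79 (H = 2 + 1/(-220 + 141) = 2 + 1/(-79) = 2 - 1/79 = 157/79 ≈ 1.9873)
√(W(102) + H) = √((17/7 + 102) + 157/79) = √(731/7 + 157/79) = √(58848/553) = 4*√2033934/553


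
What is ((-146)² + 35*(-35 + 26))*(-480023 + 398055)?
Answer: -1721409968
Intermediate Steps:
((-146)² + 35*(-35 + 26))*(-480023 + 398055) = (21316 + 35*(-9))*(-81968) = (21316 - 315)*(-81968) = 21001*(-81968) = -1721409968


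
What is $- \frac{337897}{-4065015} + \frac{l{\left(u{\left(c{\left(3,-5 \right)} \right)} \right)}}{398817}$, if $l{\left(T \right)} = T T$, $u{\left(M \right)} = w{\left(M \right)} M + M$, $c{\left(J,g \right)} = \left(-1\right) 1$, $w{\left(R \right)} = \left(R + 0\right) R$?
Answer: $\frac{44925109303}{540399029085} \approx 0.083133$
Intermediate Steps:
$w{\left(R \right)} = R^{2}$ ($w{\left(R \right)} = R R = R^{2}$)
$c{\left(J,g \right)} = -1$
$u{\left(M \right)} = M + M^{3}$ ($u{\left(M \right)} = M^{2} M + M = M^{3} + M = M + M^{3}$)
$l{\left(T \right)} = T^{2}$
$- \frac{337897}{-4065015} + \frac{l{\left(u{\left(c{\left(3,-5 \right)} \right)} \right)}}{398817} = - \frac{337897}{-4065015} + \frac{\left(-1 + \left(-1\right)^{3}\right)^{2}}{398817} = \left(-337897\right) \left(- \frac{1}{4065015}\right) + \left(-1 - 1\right)^{2} \cdot \frac{1}{398817} = \frac{337897}{4065015} + \left(-2\right)^{2} \cdot \frac{1}{398817} = \frac{337897}{4065015} + 4 \cdot \frac{1}{398817} = \frac{337897}{4065015} + \frac{4}{398817} = \frac{44925109303}{540399029085}$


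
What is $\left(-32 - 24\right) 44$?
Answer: $-2464$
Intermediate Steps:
$\left(-32 - 24\right) 44 = \left(-56\right) 44 = -2464$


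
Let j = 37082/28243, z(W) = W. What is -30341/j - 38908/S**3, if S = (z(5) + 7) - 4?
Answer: -55023283539/2373248 ≈ -23185.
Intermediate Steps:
j = 37082/28243 (j = 37082*(1/28243) = 37082/28243 ≈ 1.3130)
S = 8 (S = (5 + 7) - 4 = 12 - 4 = 8)
-30341/j - 38908/S**3 = -30341/37082/28243 - 38908/(8**3) = -30341*28243/37082 - 38908/512 = -856920863/37082 - 38908*1/512 = -856920863/37082 - 9727/128 = -55023283539/2373248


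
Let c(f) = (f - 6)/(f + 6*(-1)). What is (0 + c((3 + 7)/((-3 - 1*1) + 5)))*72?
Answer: 72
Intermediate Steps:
c(f) = 1 (c(f) = (-6 + f)/(f - 6) = (-6 + f)/(-6 + f) = 1)
(0 + c((3 + 7)/((-3 - 1*1) + 5)))*72 = (0 + 1)*72 = 1*72 = 72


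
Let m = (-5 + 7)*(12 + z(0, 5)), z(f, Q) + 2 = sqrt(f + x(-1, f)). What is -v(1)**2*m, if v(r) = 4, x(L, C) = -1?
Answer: -320 - 32*I ≈ -320.0 - 32.0*I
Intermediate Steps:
z(f, Q) = -2 + sqrt(-1 + f) (z(f, Q) = -2 + sqrt(f - 1) = -2 + sqrt(-1 + f))
m = 20 + 2*I (m = (-5 + 7)*(12 + (-2 + sqrt(-1 + 0))) = 2*(12 + (-2 + sqrt(-1))) = 2*(12 + (-2 + I)) = 2*(10 + I) = 20 + 2*I ≈ 20.0 + 2.0*I)
-v(1)**2*m = -4**2*(20 + 2*I) = -16*(20 + 2*I) = -(320 + 32*I) = -320 - 32*I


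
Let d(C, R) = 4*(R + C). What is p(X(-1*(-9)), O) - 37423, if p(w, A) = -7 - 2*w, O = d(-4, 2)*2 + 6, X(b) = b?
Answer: -37448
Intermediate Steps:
d(C, R) = 4*C + 4*R (d(C, R) = 4*(C + R) = 4*C + 4*R)
O = -10 (O = (4*(-4) + 4*2)*2 + 6 = (-16 + 8)*2 + 6 = -8*2 + 6 = -16 + 6 = -10)
p(X(-1*(-9)), O) - 37423 = (-7 - (-2)*(-9)) - 37423 = (-7 - 2*9) - 37423 = (-7 - 18) - 37423 = -25 - 37423 = -37448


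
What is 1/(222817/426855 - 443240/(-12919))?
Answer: 5514539745/192077783023 ≈ 0.028710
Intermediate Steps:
1/(222817/426855 - 443240/(-12919)) = 1/(222817*(1/426855) - 443240*(-1/12919)) = 1/(222817/426855 + 443240/12919) = 1/(192077783023/5514539745) = 5514539745/192077783023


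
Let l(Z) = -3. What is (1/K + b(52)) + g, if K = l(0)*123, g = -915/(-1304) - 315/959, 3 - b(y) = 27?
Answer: -1557682261/65921112 ≈ -23.629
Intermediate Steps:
b(y) = -24 (b(y) = 3 - 1*27 = 3 - 27 = -24)
g = 66675/178648 (g = -915*(-1/1304) - 315*1/959 = 915/1304 - 45/137 = 66675/178648 ≈ 0.37322)
K = -369 (K = -3*123 = -369)
(1/K + b(52)) + g = (1/(-369) - 24) + 66675/178648 = (-1/369 - 24) + 66675/178648 = -8857/369 + 66675/178648 = -1557682261/65921112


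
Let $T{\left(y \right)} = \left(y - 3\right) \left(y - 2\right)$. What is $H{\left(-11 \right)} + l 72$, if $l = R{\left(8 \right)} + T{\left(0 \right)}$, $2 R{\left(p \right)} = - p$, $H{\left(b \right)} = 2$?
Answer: $146$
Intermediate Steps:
$R{\left(p \right)} = - \frac{p}{2}$ ($R{\left(p \right)} = \frac{\left(-1\right) p}{2} = - \frac{p}{2}$)
$T{\left(y \right)} = \left(-3 + y\right) \left(-2 + y\right)$
$l = 2$ ($l = \left(- \frac{1}{2}\right) 8 + \left(6 + 0^{2} - 0\right) = -4 + \left(6 + 0 + 0\right) = -4 + 6 = 2$)
$H{\left(-11 \right)} + l 72 = 2 + 2 \cdot 72 = 2 + 144 = 146$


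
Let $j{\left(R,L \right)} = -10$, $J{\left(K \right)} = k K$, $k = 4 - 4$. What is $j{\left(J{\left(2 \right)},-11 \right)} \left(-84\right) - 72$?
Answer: $768$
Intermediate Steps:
$k = 0$ ($k = 4 - 4 = 0$)
$J{\left(K \right)} = 0$ ($J{\left(K \right)} = 0 K = 0$)
$j{\left(J{\left(2 \right)},-11 \right)} \left(-84\right) - 72 = \left(-10\right) \left(-84\right) - 72 = 840 - 72 = 768$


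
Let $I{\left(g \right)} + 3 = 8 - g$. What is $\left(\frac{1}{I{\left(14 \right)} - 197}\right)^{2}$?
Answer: $\frac{1}{42436} \approx 2.3565 \cdot 10^{-5}$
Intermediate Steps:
$I{\left(g \right)} = 5 - g$ ($I{\left(g \right)} = -3 - \left(-8 + g\right) = 5 - g$)
$\left(\frac{1}{I{\left(14 \right)} - 197}\right)^{2} = \left(\frac{1}{\left(5 - 14\right) - 197}\right)^{2} = \left(\frac{1}{-9 - 197}\right)^{2} = \left(\frac{1}{-206}\right)^{2} = \left(- \frac{1}{206}\right)^{2} = \frac{1}{42436}$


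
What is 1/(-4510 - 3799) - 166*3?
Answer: -4137883/8309 ≈ -498.00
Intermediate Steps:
1/(-4510 - 3799) - 166*3 = 1/(-8309) - 498 = -1/8309 - 498 = -4137883/8309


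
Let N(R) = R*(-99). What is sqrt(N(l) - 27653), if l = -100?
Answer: I*sqrt(17753) ≈ 133.24*I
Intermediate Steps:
N(R) = -99*R
sqrt(N(l) - 27653) = sqrt(-99*(-100) - 27653) = sqrt(9900 - 27653) = sqrt(-17753) = I*sqrt(17753)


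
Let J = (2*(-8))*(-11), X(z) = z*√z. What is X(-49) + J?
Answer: 176 - 343*I ≈ 176.0 - 343.0*I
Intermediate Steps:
X(z) = z^(3/2)
J = 176 (J = -16*(-11) = 176)
X(-49) + J = (-49)^(3/2) + 176 = -343*I + 176 = 176 - 343*I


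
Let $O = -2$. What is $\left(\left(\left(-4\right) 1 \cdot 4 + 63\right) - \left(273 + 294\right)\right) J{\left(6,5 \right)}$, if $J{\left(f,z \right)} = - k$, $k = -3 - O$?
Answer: $-520$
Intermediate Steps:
$k = -1$ ($k = -3 - -2 = -3 + 2 = -1$)
$J{\left(f,z \right)} = 1$ ($J{\left(f,z \right)} = \left(-1\right) \left(-1\right) = 1$)
$\left(\left(\left(-4\right) 1 \cdot 4 + 63\right) - \left(273 + 294\right)\right) J{\left(6,5 \right)} = \left(\left(\left(-4\right) 1 \cdot 4 + 63\right) - \left(273 + 294\right)\right) 1 = \left(\left(\left(-4\right) 4 + 63\right) - 567\right) 1 = \left(\left(-16 + 63\right) - 567\right) 1 = \left(47 - 567\right) 1 = \left(-520\right) 1 = -520$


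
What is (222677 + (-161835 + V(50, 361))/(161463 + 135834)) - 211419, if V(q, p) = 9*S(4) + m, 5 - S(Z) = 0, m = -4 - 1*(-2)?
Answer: 3346807834/297297 ≈ 11257.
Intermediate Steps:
m = -2 (m = -4 + 2 = -2)
S(Z) = 5 (S(Z) = 5 - 1*0 = 5 + 0 = 5)
V(q, p) = 43 (V(q, p) = 9*5 - 2 = 45 - 2 = 43)
(222677 + (-161835 + V(50, 361))/(161463 + 135834)) - 211419 = (222677 + (-161835 + 43)/(161463 + 135834)) - 211419 = (222677 - 161792/297297) - 211419 = 66201042277/297297 - 211419 = 3346807834/297297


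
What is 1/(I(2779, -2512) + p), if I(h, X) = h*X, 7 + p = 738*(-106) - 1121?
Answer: -1/7060204 ≈ -1.4164e-7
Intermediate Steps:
p = -79356 (p = -7 + (738*(-106) - 1121) = -7 + (-78228 - 1121) = -7 - 79349 = -79356)
I(h, X) = X*h
1/(I(2779, -2512) + p) = 1/(-2512*2779 - 79356) = 1/(-6980848 - 79356) = 1/(-7060204) = -1/7060204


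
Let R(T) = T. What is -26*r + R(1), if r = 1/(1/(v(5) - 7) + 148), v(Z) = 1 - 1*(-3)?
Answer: 365/443 ≈ 0.82393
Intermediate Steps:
v(Z) = 4 (v(Z) = 1 + 3 = 4)
r = 3/443 (r = 1/(1/(4 - 7) + 148) = 1/(1/(-3) + 148) = 1/(-1/3 + 148) = 1/(443/3) = 3/443 ≈ 0.0067720)
-26*r + R(1) = -26*3/443 + 1 = -78/443 + 1 = 365/443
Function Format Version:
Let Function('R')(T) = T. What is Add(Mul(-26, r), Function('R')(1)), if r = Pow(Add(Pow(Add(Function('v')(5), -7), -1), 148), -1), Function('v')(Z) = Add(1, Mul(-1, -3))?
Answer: Rational(365, 443) ≈ 0.82393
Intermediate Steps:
Function('v')(Z) = 4 (Function('v')(Z) = Add(1, 3) = 4)
r = Rational(3, 443) (r = Pow(Add(Pow(Add(4, -7), -1), 148), -1) = Pow(Add(Pow(-3, -1), 148), -1) = Pow(Add(Rational(-1, 3), 148), -1) = Pow(Rational(443, 3), -1) = Rational(3, 443) ≈ 0.0067720)
Add(Mul(-26, r), Function('R')(1)) = Add(Mul(-26, Rational(3, 443)), 1) = Add(Rational(-78, 443), 1) = Rational(365, 443)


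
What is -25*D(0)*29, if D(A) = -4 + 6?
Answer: -1450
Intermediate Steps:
D(A) = 2
-25*D(0)*29 = -25*2*29 = -50*29 = -1450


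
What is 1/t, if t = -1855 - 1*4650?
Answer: -1/6505 ≈ -0.00015373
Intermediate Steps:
t = -6505 (t = -1855 - 4650 = -6505)
1/t = 1/(-6505) = -1/6505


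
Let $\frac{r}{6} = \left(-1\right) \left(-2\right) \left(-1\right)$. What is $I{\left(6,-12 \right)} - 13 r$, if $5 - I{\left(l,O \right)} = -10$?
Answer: $171$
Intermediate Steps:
$I{\left(l,O \right)} = 15$ ($I{\left(l,O \right)} = 5 - -10 = 5 + 10 = 15$)
$r = -12$ ($r = 6 \left(-1\right) \left(-2\right) \left(-1\right) = 6 \cdot 2 \left(-1\right) = 6 \left(-2\right) = -12$)
$I{\left(6,-12 \right)} - 13 r = 15 - -156 = 15 + 156 = 171$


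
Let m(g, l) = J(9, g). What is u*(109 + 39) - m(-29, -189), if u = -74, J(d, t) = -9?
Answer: -10943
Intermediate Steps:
m(g, l) = -9
u*(109 + 39) - m(-29, -189) = -74*(109 + 39) - 1*(-9) = -74*148 + 9 = -10952 + 9 = -10943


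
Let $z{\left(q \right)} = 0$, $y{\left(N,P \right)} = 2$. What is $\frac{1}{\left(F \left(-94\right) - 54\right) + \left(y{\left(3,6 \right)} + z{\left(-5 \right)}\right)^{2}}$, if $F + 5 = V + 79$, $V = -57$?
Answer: $- \frac{1}{1648} \approx -0.0006068$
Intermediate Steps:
$F = 17$ ($F = -5 + \left(-57 + 79\right) = -5 + 22 = 17$)
$\frac{1}{\left(F \left(-94\right) - 54\right) + \left(y{\left(3,6 \right)} + z{\left(-5 \right)}\right)^{2}} = \frac{1}{\left(17 \left(-94\right) - 54\right) + \left(2 + 0\right)^{2}} = \frac{1}{\left(-1598 - 54\right) + 2^{2}} = \frac{1}{-1652 + 4} = \frac{1}{-1648} = - \frac{1}{1648}$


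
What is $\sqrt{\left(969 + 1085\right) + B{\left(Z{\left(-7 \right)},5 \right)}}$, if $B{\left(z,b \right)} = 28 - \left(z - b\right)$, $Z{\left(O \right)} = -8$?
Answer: $\sqrt{2095} \approx 45.771$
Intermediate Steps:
$B{\left(z,b \right)} = 28 + b - z$ ($B{\left(z,b \right)} = 28 + \left(b - z\right) = 28 + b - z$)
$\sqrt{\left(969 + 1085\right) + B{\left(Z{\left(-7 \right)},5 \right)}} = \sqrt{\left(969 + 1085\right) + \left(28 + 5 - -8\right)} = \sqrt{2054 + \left(28 + 5 + 8\right)} = \sqrt{2054 + 41} = \sqrt{2095}$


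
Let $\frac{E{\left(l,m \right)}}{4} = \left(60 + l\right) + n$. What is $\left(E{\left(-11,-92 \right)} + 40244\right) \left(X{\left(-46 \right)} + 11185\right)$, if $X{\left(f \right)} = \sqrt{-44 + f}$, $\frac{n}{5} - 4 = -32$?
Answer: $446057800 + 119640 i \sqrt{10} \approx 4.4606 \cdot 10^{8} + 3.7834 \cdot 10^{5} i$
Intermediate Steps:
$n = -140$ ($n = 20 + 5 \left(-32\right) = 20 - 160 = -140$)
$E{\left(l,m \right)} = -320 + 4 l$ ($E{\left(l,m \right)} = 4 \left(\left(60 + l\right) - 140\right) = 4 \left(-80 + l\right) = -320 + 4 l$)
$\left(E{\left(-11,-92 \right)} + 40244\right) \left(X{\left(-46 \right)} + 11185\right) = \left(\left(-320 + 4 \left(-11\right)\right) + 40244\right) \left(\sqrt{-44 - 46} + 11185\right) = \left(\left(-320 - 44\right) + 40244\right) \left(\sqrt{-90} + 11185\right) = \left(-364 + 40244\right) \left(3 i \sqrt{10} + 11185\right) = 39880 \left(11185 + 3 i \sqrt{10}\right) = 446057800 + 119640 i \sqrt{10}$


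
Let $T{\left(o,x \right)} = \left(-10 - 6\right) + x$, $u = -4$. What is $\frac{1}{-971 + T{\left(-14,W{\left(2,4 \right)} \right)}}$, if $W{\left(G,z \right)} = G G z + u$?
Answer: $- \frac{1}{975} \approx -0.0010256$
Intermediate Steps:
$W{\left(G,z \right)} = -4 + z G^{2}$ ($W{\left(G,z \right)} = G G z - 4 = G^{2} z - 4 = z G^{2} - 4 = -4 + z G^{2}$)
$T{\left(o,x \right)} = -16 + x$
$\frac{1}{-971 + T{\left(-14,W{\left(2,4 \right)} \right)}} = \frac{1}{-971 - \left(20 - 16\right)} = \frac{1}{-971 + \left(-16 + \left(-4 + 4 \cdot 4\right)\right)} = \frac{1}{-971 + \left(-16 + \left(-4 + 16\right)\right)} = \frac{1}{-971 + \left(-16 + 12\right)} = \frac{1}{-971 - 4} = \frac{1}{-975} = - \frac{1}{975}$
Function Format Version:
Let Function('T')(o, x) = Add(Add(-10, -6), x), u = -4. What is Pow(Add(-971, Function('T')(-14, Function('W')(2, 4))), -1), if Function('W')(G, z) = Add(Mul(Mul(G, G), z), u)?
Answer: Rational(-1, 975) ≈ -0.0010256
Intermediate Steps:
Function('W')(G, z) = Add(-4, Mul(z, Pow(G, 2))) (Function('W')(G, z) = Add(Mul(Mul(G, G), z), -4) = Add(Mul(Pow(G, 2), z), -4) = Add(Mul(z, Pow(G, 2)), -4) = Add(-4, Mul(z, Pow(G, 2))))
Function('T')(o, x) = Add(-16, x)
Pow(Add(-971, Function('T')(-14, Function('W')(2, 4))), -1) = Pow(Add(-971, Add(-16, Add(-4, Mul(4, Pow(2, 2))))), -1) = Pow(Add(-971, Add(-16, Add(-4, Mul(4, 4)))), -1) = Pow(Add(-971, Add(-16, Add(-4, 16))), -1) = Pow(Add(-971, Add(-16, 12)), -1) = Pow(Add(-971, -4), -1) = Pow(-975, -1) = Rational(-1, 975)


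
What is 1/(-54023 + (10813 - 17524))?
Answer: -1/60734 ≈ -1.6465e-5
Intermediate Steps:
1/(-54023 + (10813 - 17524)) = 1/(-54023 - 6711) = 1/(-60734) = -1/60734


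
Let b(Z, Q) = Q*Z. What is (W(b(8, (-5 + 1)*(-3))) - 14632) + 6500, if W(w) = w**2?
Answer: 1084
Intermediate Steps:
(W(b(8, (-5 + 1)*(-3))) - 14632) + 6500 = ((((-5 + 1)*(-3))*8)**2 - 14632) + 6500 = ((-4*(-3)*8)**2 - 14632) + 6500 = ((12*8)**2 - 14632) + 6500 = (96**2 - 14632) + 6500 = (9216 - 14632) + 6500 = -5416 + 6500 = 1084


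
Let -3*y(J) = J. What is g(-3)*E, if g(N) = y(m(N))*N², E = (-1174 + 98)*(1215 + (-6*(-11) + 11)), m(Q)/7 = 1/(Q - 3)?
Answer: -4865672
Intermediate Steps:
m(Q) = 7/(-3 + Q) (m(Q) = 7/(Q - 3) = 7/(-3 + Q))
y(J) = -J/3
E = -1390192 (E = -1076*(1215 + (66 + 11)) = -1076*(1215 + 77) = -1076*1292 = -1390192)
g(N) = -7*N²/(3*(-3 + N)) (g(N) = (-7/(3*(-3 + N)))*N² = -7*N²/(3*(-3 + N)))
g(-3)*E = -7*(-3)²/(-9 + 3*(-3))*(-1390192) = -7*9/(-9 - 9)*(-1390192) = -7*9/(-18)*(-1390192) = -7*9*(-1/18)*(-1390192) = (7/2)*(-1390192) = -4865672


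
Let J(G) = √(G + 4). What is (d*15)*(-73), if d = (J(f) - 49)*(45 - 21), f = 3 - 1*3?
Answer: 1235160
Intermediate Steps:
f = 0 (f = 3 - 3 = 0)
J(G) = √(4 + G)
d = -1128 (d = (√(4 + 0) - 49)*(45 - 21) = (√4 - 49)*24 = (2 - 49)*24 = -47*24 = -1128)
(d*15)*(-73) = -1128*15*(-73) = -16920*(-73) = 1235160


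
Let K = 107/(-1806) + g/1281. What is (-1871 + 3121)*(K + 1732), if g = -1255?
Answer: 17026165625/7869 ≈ 2.1637e+6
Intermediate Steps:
K = -16351/15738 (K = 107/(-1806) - 1255/1281 = 107*(-1/1806) - 1255*1/1281 = -107/1806 - 1255/1281 = -16351/15738 ≈ -1.0389)
(-1871 + 3121)*(K + 1732) = (-1871 + 3121)*(-16351/15738 + 1732) = 1250*(27241865/15738) = 17026165625/7869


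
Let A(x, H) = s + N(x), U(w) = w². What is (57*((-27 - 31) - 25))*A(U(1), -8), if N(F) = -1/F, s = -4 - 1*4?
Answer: 42579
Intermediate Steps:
s = -8 (s = -4 - 4 = -8)
A(x, H) = -8 - 1/x
(57*((-27 - 31) - 25))*A(U(1), -8) = (57*((-27 - 31) - 25))*(-8 - 1/(1²)) = (57*(-58 - 25))*(-8 - 1/1) = (57*(-83))*(-8 - 1*1) = -4731*(-8 - 1) = -4731*(-9) = 42579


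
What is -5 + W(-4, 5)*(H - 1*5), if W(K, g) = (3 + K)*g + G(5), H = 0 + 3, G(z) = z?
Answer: -5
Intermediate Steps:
H = 3
W(K, g) = 5 + g*(3 + K) (W(K, g) = (3 + K)*g + 5 = g*(3 + K) + 5 = 5 + g*(3 + K))
-5 + W(-4, 5)*(H - 1*5) = -5 + (5 + 3*5 - 4*5)*(3 - 1*5) = -5 + (5 + 15 - 20)*(3 - 5) = -5 + 0*(-2) = -5 + 0 = -5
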